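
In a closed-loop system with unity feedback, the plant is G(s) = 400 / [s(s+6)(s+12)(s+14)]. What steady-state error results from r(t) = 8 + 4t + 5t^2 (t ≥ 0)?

infinity

The open loop has one pole at the origin → type 1 system. Taking each input component in turn:
  • 8: tracked with zero error.
  • 4t: e_ss = 4/K_v with K_v=25/63 → 10.08.
  • 5t^2: a type-1 system cannot track it, e_ss → ∞.
The unbounded component dominates.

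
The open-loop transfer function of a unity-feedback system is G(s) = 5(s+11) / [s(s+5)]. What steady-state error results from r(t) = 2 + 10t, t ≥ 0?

G(s) has one factor of s in the denominator, so the system is type 1. By superposition:
  • 2: tracked with zero error.
  • 10t: e_ss = 10/K_v with K_v=11 → 10/11.
Total e_ss = 10/11.

10/11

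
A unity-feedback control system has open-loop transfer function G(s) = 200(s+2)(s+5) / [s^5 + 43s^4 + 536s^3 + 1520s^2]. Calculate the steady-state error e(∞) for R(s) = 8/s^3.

Lowest-order denominator term is 1520s^2, so the open loop has 2 poles at the origin → type 2 system.
K_a = lim_{s→0} s^2·G(s) = 200·2·5 / 1520 = 25/19.
r(t) = 4t^2 gives R(s) = 8/s^3.
e_ss = 8/K_a = 8/(25/19) = 6.08.

6.08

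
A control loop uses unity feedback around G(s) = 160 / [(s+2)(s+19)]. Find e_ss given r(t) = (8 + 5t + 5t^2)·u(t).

G(s) has no factors of s in the denominator, so the system is type 0. By superposition:
  • 8: e_ss = 8/(1+K_p) with K_p=80/19 → 152/99.
  • 5t: a type-0 system cannot track it, e_ss → ∞.
  • 5t^2: a type-0 system cannot track it, e_ss → ∞.
The unbounded component dominates.

infinity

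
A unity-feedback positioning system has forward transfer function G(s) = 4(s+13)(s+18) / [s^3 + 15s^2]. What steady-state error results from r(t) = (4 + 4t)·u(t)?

0

Lowest-order denominator term is 15s^2, so the open loop has 2 poles at the origin → type 2 system. By superposition:
  • 4: tracked with zero error.
  • 4t: tracked with zero error.
Total e_ss = 0.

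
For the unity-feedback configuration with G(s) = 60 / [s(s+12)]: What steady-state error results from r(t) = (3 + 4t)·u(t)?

System type = 1 (one pole at s=0). Treating each term separately:
  • 3: tracked with zero error.
  • 4t: e_ss = 4/K_v with K_v=5 → 0.8.
Total e_ss = 0.8.

0.8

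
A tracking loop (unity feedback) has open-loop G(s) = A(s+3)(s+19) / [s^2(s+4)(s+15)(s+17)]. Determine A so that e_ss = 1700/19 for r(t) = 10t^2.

4

Two free integrators in G(s): this is a type 2 system.
K_a = lim_{s→0} s^2·G(s) = A·3·19 / (4·15·17) = (19/340)·A.
e_ss = 20/K_a = 1700/19 ⇒ K_a = 19/85 ⇒ A = (19/85)/(19/340) = 4.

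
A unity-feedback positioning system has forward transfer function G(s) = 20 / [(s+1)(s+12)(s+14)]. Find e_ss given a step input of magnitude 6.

252/47

The open loop has no poles at the origin → type 0 system.
K_p = lim_{s→0} G(s) = 20 / (1·12·14) = 5/42.
e_ss = 6/(1 + K_p) = 6/(47/42) = 252/47.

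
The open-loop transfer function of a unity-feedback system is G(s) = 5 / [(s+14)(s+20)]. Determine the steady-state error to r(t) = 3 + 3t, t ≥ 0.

The open loop has no poles at the origin → type 0 system. Treating each term separately:
  • 3: e_ss = 3/(1+K_p) with K_p=1/56 → 56/19.
  • 3t: a type-0 system cannot track it, e_ss → ∞.
The unbounded component dominates.

infinity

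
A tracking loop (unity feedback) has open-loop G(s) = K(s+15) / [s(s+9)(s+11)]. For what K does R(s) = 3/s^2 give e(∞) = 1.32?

One free integrator in G(s): this is a type 1 system.
K_v = lim_{s→0} s·G(s) = K·15 / (9·11) = (5/33)·K.
e_ss = 3/K_v = 1.32 ⇒ K_v = 25/11 ⇒ K = (25/11)/(5/33) = 15.

15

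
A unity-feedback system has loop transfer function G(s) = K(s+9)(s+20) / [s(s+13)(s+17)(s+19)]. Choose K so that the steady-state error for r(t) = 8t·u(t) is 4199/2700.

System type = 1 (one pole at s=0).
K_v = lim_{s→0} s·G(s) = K·9·20 / (13·17·19) = (180/4199)·K.
e_ss = 8/K_v = 4199/2700 ⇒ K_v = 21600/4199 ⇒ K = (21600/4199)/(180/4199) = 120.

120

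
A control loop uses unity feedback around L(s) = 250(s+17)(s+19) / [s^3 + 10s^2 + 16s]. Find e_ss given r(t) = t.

8/40375

The denominator has no term below 16s — 1 pole at s=0, type 1.
K_v = lim_{s→0} s·L(s) = 250·17·19 / 16 = 5046.875.
e_ss = 1/K_v = 1/5046.875 = 8/40375.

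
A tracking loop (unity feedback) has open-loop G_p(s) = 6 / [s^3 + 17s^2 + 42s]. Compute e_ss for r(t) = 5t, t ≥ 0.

Factoring s from the denominator leaves a polynomial with constant term 42, so the system is type 1.
K_v = lim_{s→0} s·G_p(s) = 6 / 42 = 1/7.
e_ss = 5/K_v = 5/(1/7) = 35.

35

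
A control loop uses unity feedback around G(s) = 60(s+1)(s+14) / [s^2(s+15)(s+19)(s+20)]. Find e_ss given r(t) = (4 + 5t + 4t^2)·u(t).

Two free integrators in G(s): this is a type 2 system. Taking each input component in turn:
  • 4: tracked with zero error.
  • 5t: tracked with zero error.
  • 4t^2: e_ss = 8/K_a with K_a=14/95 → 380/7.
Total e_ss = 380/7.

380/7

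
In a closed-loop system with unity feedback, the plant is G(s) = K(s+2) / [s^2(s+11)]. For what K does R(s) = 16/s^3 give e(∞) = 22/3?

G(s) has two factors of s in the denominator, so the system is type 2.
K_a = lim_{s→0} s^2·G(s) = K·2 / (11) = (2/11)·K.
e_ss = 16/K_a = 22/3 ⇒ K_a = 24/11 ⇒ K = (24/11)/(2/11) = 12.

12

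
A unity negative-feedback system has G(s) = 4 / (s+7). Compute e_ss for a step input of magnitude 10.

G(s) has no factors of s in the denominator, so the system is type 0.
K_p = lim_{s→0} G(s) = 4 / (7) = 4/7.
e_ss = 10/(1 + K_p) = 10/(11/7) = 70/11.

70/11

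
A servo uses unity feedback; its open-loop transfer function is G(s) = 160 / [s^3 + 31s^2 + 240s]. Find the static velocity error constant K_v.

2/3

Lowest-order denominator term is 240s, so the open loop has 1 pole at the origin → type 1 system.
K_v = lim_{s→0} s·G(s) = 160 / 240 = 2/3.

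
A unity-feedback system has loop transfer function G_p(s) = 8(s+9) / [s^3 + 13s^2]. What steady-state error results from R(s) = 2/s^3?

13/36

Lowest-order denominator term is 13s^2, so the open loop has 2 poles at the origin → type 2 system.
K_a = lim_{s→0} s^2·G_p(s) = 8·9 / 13 = 72/13.
r(t) = t^2 gives R(s) = 2/s^3.
e_ss = 2/K_a = 2/(72/13) = 13/36.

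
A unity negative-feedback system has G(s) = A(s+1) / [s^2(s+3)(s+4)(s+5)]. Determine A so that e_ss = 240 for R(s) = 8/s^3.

The open loop has two poles at the origin → type 2 system.
K_a = lim_{s→0} s^2·G(s) = A·1 / (3·4·5) = (1/60)·A.
e_ss = 8/K_a = 240 ⇒ K_a = 1/30 ⇒ A = (1/30)/(1/60) = 2.

2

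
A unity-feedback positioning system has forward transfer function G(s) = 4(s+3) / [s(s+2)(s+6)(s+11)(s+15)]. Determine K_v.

1/165

System type = 1 (one pole at s=0).
K_v = lim_{s→0} s·G(s) = 4·3 / (2·6·11·15) = 1/165.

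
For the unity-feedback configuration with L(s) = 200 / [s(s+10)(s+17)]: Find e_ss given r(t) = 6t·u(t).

The open loop has one pole at the origin → type 1 system.
K_v = lim_{s→0} s·L(s) = 200 / (10·17) = 20/17.
e_ss = 6/K_v = 6/(20/17) = 5.1.

5.1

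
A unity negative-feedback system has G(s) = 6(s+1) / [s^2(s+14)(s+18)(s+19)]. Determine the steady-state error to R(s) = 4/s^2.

The open loop has two poles at the origin → type 2 system.
K_v = ∞ for a type-2 system; e_ss to a ramp is zero.

0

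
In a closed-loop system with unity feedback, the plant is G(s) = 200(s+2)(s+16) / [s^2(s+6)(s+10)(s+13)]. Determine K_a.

Two free integrators in G(s): this is a type 2 system.
K_a = lim_{s→0} s^2·G(s) = 200·2·16 / (6·10·13) = 320/39.

320/39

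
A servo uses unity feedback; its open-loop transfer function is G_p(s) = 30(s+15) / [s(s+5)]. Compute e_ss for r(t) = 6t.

One free integrator in G_p(s): this is a type 1 system.
K_v = lim_{s→0} s·G_p(s) = 30·15 / (5) = 90.
e_ss = 6/K_v = 6/90 = 1/15.

1/15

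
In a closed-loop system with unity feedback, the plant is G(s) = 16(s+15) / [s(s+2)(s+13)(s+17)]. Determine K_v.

System type = 1 (one pole at s=0).
K_v = lim_{s→0} s·G(s) = 16·15 / (2·13·17) = 120/221.

120/221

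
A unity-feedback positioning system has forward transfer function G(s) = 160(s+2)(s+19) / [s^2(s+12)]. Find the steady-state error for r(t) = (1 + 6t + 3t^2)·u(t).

System type = 2 (two poles at s=0). Taking each input component in turn:
  • 1: tracked with zero error.
  • 6t: tracked with zero error.
  • 3t^2: e_ss = 6/K_a with K_a=1520/3 → 9/760.
Total e_ss = 9/760.

9/760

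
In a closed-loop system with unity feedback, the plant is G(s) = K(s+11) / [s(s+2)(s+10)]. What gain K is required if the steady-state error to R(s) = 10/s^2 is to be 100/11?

One free integrator in G(s): this is a type 1 system.
K_v = lim_{s→0} s·G(s) = K·11 / (2·10) = 0.55·K.
e_ss = 10/K_v = 100/11 ⇒ K_v = 1.1 ⇒ K = 1.1/0.55 = 2.

2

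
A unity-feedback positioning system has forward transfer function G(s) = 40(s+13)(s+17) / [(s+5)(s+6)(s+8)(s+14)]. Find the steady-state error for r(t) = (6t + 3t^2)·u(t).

No free integrators in G(s): this is a type 0 system. By superposition:
  • 6t: a type-0 system cannot track it, e_ss → ∞.
  • 3t^2: a type-0 system cannot track it, e_ss → ∞.
The unbounded component dominates.

infinity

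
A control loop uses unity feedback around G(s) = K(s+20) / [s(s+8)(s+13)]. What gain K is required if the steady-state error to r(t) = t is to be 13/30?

The open loop has one pole at the origin → type 1 system.
K_v = lim_{s→0} s·G(s) = K·20 / (8·13) = (5/26)·K.
e_ss = 1/K_v = 13/30 ⇒ K_v = 30/13 ⇒ K = (30/13)/(5/26) = 12.

12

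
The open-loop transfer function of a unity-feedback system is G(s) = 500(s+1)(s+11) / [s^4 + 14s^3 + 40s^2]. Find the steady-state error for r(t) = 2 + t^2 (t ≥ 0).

Factoring s^2 from the denominator leaves a polynomial with constant term 40, so the system is type 2. Taking each input component in turn:
  • 2: tracked with zero error.
  • t^2: e_ss = 2/K_a with K_a=137.5 → 4/275.
Total e_ss = 4/275.

4/275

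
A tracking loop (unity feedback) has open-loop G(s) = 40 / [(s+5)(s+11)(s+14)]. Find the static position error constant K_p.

No free integrators in G(s): this is a type 0 system.
K_p = lim_{s→0} G(s) = 40 / (5·11·14) = 4/77.

4/77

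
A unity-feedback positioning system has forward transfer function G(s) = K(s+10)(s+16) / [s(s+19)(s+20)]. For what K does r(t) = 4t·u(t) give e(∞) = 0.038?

250

System type = 1 (one pole at s=0).
K_v = lim_{s→0} s·G(s) = K·10·16 / (19·20) = (8/19)·K.
e_ss = 4/K_v = 0.038 ⇒ K_v = 2000/19 ⇒ K = (2000/19)/(8/19) = 250.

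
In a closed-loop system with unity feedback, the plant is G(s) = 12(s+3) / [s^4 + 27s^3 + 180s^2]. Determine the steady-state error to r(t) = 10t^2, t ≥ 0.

100

The denominator has no term below 180s^2 — 2 poles at s=0, type 2.
K_a = lim_{s→0} s^2·G(s) = 12·3 / 180 = 0.2.
r(t) = 10t^2 gives R(s) = 20/s^3.
e_ss = 20/K_a = 20/0.2 = 100.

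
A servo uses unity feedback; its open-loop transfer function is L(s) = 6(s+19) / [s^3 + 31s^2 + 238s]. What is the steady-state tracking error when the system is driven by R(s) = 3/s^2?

Lowest-order denominator term is 238s, so the open loop has 1 pole at the origin → type 1 system.
K_v = lim_{s→0} s·L(s) = 6·19 / 238 = 57/119.
e_ss = 3/K_v = 3/(57/119) = 119/19.

119/19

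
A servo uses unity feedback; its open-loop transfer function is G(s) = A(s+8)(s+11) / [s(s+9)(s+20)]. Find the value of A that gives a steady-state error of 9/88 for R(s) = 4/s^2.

80

G(s) has one factor of s in the denominator, so the system is type 1.
K_v = lim_{s→0} s·G(s) = A·8·11 / (9·20) = (22/45)·A.
e_ss = 4/K_v = 9/88 ⇒ K_v = 352/9 ⇒ A = (352/9)/(22/45) = 80.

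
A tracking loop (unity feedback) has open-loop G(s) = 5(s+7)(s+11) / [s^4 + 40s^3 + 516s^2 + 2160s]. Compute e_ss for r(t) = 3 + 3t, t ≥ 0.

1296/77

Lowest-order denominator term is 2160s, so the open loop has 1 pole at the origin → type 1 system. Taking each input component in turn:
  • 3: tracked with zero error.
  • 3t: e_ss = 3/K_v with K_v=77/432 → 1296/77.
Total e_ss = 1296/77.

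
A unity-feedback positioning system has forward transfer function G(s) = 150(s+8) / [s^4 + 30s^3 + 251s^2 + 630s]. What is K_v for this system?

The denominator has no term below 630s — 1 pole at s=0, type 1.
K_v = lim_{s→0} s·G(s) = 150·8 / 630 = 40/21.

40/21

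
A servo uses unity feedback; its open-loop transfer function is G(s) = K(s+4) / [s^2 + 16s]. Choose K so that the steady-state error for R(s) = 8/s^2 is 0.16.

Lowest-order denominator term is 16s, so the open loop has 1 pole at the origin → type 1 system.
K_v = lim_{s→0} s·G(s) = K·4 / 16 = 0.25·K.
e_ss = 8/K_v = 0.16 ⇒ K_v = 50 ⇒ K = 50/0.25 = 200.

200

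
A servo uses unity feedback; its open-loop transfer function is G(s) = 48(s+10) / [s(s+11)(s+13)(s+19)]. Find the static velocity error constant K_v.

G(s) has one factor of s in the denominator, so the system is type 1.
K_v = lim_{s→0} s·G(s) = 48·10 / (11·13·19) = 480/2717.

480/2717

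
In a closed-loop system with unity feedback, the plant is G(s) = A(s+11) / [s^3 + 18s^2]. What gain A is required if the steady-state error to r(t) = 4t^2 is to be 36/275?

100

Factoring s^2 from the denominator leaves a polynomial with constant term 18, so the system is type 2.
K_a = lim_{s→0} s^2·G(s) = A·11 / 18 = (11/18)·A.
e_ss = 8/K_a = 36/275 ⇒ K_a = 550/9 ⇒ A = (550/9)/(11/18) = 100.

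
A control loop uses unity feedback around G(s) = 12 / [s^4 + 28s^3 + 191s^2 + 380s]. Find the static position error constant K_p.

infinity

K_p = lim_{s→0} G(s); with 1 pole at the origin the limit diverges, so K_p = ∞.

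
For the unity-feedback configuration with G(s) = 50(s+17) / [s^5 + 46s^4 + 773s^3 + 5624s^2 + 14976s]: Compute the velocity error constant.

Lowest-order denominator term is 14976s, so the open loop has 1 pole at the origin → type 1 system.
K_v = lim_{s→0} s·G(s) = 50·17 / 14976 = 425/7488.

425/7488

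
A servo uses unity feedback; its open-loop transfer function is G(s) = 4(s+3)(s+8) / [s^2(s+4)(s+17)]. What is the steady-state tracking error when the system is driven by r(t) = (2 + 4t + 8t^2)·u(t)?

Two free integrators in G(s): this is a type 2 system. By superposition:
  • 2: tracked with zero error.
  • 4t: tracked with zero error.
  • 8t^2: e_ss = 16/K_a with K_a=24/17 → 34/3.
Total e_ss = 34/3.

34/3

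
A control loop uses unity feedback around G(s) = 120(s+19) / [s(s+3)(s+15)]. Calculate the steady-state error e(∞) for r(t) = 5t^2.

The open loop has one pole at the origin → type 1 system.
K_a = lim_{s→0} s^2·G(s) = 0; the steady-state error to this parabolic input grows without bound.

infinity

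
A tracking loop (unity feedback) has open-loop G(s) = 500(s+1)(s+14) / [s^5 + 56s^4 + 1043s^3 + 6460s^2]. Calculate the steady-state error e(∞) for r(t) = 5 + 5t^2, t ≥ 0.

323/35

Lowest-order denominator term is 6460s^2, so the open loop has 2 poles at the origin → type 2 system. By superposition:
  • 5: tracked with zero error.
  • 5t^2: e_ss = 10/K_a with K_a=350/323 → 323/35.
Total e_ss = 323/35.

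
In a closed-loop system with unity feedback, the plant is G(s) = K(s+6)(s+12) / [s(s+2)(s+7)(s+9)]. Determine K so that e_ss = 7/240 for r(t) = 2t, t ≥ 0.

120

The open loop has one pole at the origin → type 1 system.
K_v = lim_{s→0} s·G(s) = K·6·12 / (2·7·9) = (4/7)·K.
e_ss = 2/K_v = 7/240 ⇒ K_v = 480/7 ⇒ K = (480/7)/(4/7) = 120.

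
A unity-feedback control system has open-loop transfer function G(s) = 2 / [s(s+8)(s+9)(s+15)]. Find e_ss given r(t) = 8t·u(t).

One free integrator in G(s): this is a type 1 system.
K_v = lim_{s→0} s·G(s) = 2 / (8·9·15) = 1/540.
e_ss = 8/K_v = 8/(1/540) = 4320.

4320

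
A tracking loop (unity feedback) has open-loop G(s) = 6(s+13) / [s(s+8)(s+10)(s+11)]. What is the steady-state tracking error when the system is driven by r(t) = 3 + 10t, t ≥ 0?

System type = 1 (one pole at s=0). Treating each term separately:
  • 3: tracked with zero error.
  • 10t: e_ss = 10/K_v with K_v=39/440 → 4400/39.
Total e_ss = 4400/39.

4400/39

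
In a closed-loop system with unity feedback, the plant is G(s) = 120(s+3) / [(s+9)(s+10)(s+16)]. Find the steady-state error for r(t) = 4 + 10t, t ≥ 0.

infinity

System type = 0 (no poles at s=0). Treating each term separately:
  • 4: e_ss = 4/(1+K_p) with K_p=0.25 → 3.2.
  • 10t: a type-0 system cannot track it, e_ss → ∞.
The unbounded component dominates.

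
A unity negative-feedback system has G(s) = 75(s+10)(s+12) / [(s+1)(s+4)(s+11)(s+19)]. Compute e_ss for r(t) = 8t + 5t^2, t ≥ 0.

System type = 0 (no poles at s=0). Taking each input component in turn:
  • 8t: a type-0 system cannot track it, e_ss → ∞.
  • 5t^2: a type-0 system cannot track it, e_ss → ∞.
The unbounded component dominates.

infinity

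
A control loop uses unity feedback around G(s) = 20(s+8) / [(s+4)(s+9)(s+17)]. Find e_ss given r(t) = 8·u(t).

1224/193

G(s) has no factors of s in the denominator, so the system is type 0.
K_p = lim_{s→0} G(s) = 20·8 / (4·9·17) = 40/153.
e_ss = 8/(1 + K_p) = 8/(193/153) = 1224/193.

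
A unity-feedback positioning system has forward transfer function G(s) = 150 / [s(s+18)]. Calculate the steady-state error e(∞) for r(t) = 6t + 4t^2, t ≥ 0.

infinity

One free integrator in G(s): this is a type 1 system. By superposition:
  • 6t: e_ss = 6/K_v with K_v=25/3 → 0.72.
  • 4t^2: a type-1 system cannot track it, e_ss → ∞.
The unbounded component dominates.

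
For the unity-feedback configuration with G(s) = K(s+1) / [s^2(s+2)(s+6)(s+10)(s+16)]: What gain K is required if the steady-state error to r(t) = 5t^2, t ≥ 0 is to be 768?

25

The open loop has two poles at the origin → type 2 system.
K_a = lim_{s→0} s^2·G(s) = K·1 / (2·6·10·16) = (1/1920)·K.
e_ss = 10/K_a = 768 ⇒ K_a = 5/384 ⇒ K = (5/384)/(1/1920) = 25.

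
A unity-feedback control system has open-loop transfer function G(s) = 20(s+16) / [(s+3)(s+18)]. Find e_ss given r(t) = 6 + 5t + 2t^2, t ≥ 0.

The open loop has no poles at the origin → type 0 system. Taking each input component in turn:
  • 6: e_ss = 6/(1+K_p) with K_p=160/27 → 162/187.
  • 5t: a type-0 system cannot track it, e_ss → ∞.
  • 2t^2: a type-0 system cannot track it, e_ss → ∞.
The unbounded component dominates.

infinity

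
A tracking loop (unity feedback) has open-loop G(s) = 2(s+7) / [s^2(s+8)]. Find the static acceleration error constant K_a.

System type = 2 (two poles at s=0).
K_a = lim_{s→0} s^2·G(s) = 2·7 / (8) = 1.75.

1.75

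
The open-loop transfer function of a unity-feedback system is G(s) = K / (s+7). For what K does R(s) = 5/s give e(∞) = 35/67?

60

System type = 0 (no poles at s=0).
K_p = lim_{s→0} G(s) = K / (7) = (1/7)·K.
e_ss = 5/(1 + K_p) = 35/67 ⇒ 1 + (1/7)·K = 67/7 ⇒ K = 60.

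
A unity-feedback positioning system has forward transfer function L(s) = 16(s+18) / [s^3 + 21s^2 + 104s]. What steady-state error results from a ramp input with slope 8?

Lowest-order denominator term is 104s, so the open loop has 1 pole at the origin → type 1 system.
K_v = lim_{s→0} s·L(s) = 16·18 / 104 = 36/13.
e_ss = 8/K_v = 8/(36/13) = 26/9.

26/9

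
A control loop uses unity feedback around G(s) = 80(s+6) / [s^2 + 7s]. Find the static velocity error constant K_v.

480/7

Lowest-order denominator term is 7s, so the open loop has 1 pole at the origin → type 1 system.
K_v = lim_{s→0} s·G(s) = 80·6 / 7 = 480/7.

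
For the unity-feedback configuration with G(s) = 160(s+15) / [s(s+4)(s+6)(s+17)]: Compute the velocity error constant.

G(s) has one factor of s in the denominator, so the system is type 1.
K_v = lim_{s→0} s·G(s) = 160·15 / (4·6·17) = 100/17.

100/17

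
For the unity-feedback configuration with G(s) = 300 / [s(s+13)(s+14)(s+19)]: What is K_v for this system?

150/1729

One free integrator in G(s): this is a type 1 system.
K_v = lim_{s→0} s·G(s) = 300 / (13·14·19) = 150/1729.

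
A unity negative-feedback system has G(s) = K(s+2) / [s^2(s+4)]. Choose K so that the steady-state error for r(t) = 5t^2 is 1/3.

G(s) has two factors of s in the denominator, so the system is type 2.
K_a = lim_{s→0} s^2·G(s) = K·2 / (4) = 0.5·K.
e_ss = 10/K_a = 1/3 ⇒ K_a = 30 ⇒ K = 30/0.5 = 60.

60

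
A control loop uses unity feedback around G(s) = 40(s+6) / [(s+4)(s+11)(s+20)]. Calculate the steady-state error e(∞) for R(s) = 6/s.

No free integrators in G(s): this is a type 0 system.
K_p = lim_{s→0} G(s) = 40·6 / (4·11·20) = 3/11.
e_ss = 6/(1 + K_p) = 6/(14/11) = 33/7.

33/7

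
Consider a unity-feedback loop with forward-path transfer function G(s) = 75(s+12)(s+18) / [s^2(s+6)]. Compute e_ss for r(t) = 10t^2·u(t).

The open loop has two poles at the origin → type 2 system.
K_a = lim_{s→0} s^2·G(s) = 75·12·18 / (6) = 2700.
r(t) = 10t^2 gives R(s) = 20/s^3.
e_ss = 20/K_a = 20/2700 = 1/135.

1/135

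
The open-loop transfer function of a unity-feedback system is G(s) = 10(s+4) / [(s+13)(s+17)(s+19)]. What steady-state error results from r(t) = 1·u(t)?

4199/4239

No free integrators in G(s): this is a type 0 system.
K_p = lim_{s→0} G(s) = 10·4 / (13·17·19) = 40/4199.
e_ss = 1/(1 + K_p) = 1/(4239/4199) = 4199/4239.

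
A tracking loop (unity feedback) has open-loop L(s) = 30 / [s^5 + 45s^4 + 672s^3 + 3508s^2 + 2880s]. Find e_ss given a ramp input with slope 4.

384

Lowest-order denominator term is 2880s, so the open loop has 1 pole at the origin → type 1 system.
K_v = lim_{s→0} s·L(s) = 30 / 2880 = 1/96.
e_ss = 4/K_v = 4/(1/96) = 384.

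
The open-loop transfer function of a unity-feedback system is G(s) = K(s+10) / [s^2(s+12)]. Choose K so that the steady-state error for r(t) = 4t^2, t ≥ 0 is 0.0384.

The open loop has two poles at the origin → type 2 system.
K_a = lim_{s→0} s^2·G(s) = K·10 / (12) = (5/6)·K.
e_ss = 8/K_a = 0.0384 ⇒ K_a = 625/3 ⇒ K = (625/3)/(5/6) = 250.

250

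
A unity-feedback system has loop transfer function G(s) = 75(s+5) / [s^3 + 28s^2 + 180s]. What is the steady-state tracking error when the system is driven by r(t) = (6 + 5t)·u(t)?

Lowest-order denominator term is 180s, so the open loop has 1 pole at the origin → type 1 system. Treating each term separately:
  • 6: tracked with zero error.
  • 5t: e_ss = 5/K_v with K_v=25/12 → 2.4.
Total e_ss = 2.4.

2.4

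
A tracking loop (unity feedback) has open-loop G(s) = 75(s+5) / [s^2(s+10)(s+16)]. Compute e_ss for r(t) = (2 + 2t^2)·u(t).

128/75

Two free integrators in G(s): this is a type 2 system. Treating each term separately:
  • 2: tracked with zero error.
  • 2t^2: e_ss = 4/K_a with K_a=75/32 → 128/75.
Total e_ss = 128/75.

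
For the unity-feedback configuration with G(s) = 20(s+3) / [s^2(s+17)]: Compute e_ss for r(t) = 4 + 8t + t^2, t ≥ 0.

17/30

G(s) has two factors of s in the denominator, so the system is type 2. Treating each term separately:
  • 4: tracked with zero error.
  • 8t: tracked with zero error.
  • t^2: e_ss = 2/K_a with K_a=60/17 → 17/30.
Total e_ss = 17/30.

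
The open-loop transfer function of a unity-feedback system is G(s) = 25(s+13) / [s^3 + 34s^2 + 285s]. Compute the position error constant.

infinity

K_p = lim_{s→0} G(s); with 1 pole at the origin the limit diverges, so K_p = ∞.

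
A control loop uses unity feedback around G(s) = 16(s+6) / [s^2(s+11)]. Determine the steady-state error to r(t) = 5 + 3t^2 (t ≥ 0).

The open loop has two poles at the origin → type 2 system. By superposition:
  • 5: tracked with zero error.
  • 3t^2: e_ss = 6/K_a with K_a=96/11 → 0.6875.
Total e_ss = 0.6875.

0.6875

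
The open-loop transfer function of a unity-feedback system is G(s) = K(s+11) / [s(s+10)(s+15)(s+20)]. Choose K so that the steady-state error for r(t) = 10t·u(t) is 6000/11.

G(s) has one factor of s in the denominator, so the system is type 1.
K_v = lim_{s→0} s·G(s) = K·11 / (10·15·20) = (11/3000)·K.
e_ss = 10/K_v = 6000/11 ⇒ K_v = 11/600 ⇒ K = (11/600)/(11/3000) = 5.

5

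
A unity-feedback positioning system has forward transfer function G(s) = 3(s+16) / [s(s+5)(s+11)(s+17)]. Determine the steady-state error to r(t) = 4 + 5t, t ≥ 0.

The open loop has one pole at the origin → type 1 system. Treating each term separately:
  • 4: tracked with zero error.
  • 5t: e_ss = 5/K_v with K_v=48/935 → 4675/48.
Total e_ss = 4675/48.

4675/48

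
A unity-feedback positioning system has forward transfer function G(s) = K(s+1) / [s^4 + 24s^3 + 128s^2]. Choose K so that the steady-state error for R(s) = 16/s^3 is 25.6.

80

The denominator has no term below 128s^2 — 2 poles at s=0, type 2.
K_a = lim_{s→0} s^2·G(s) = K·1 / 128 = (1/128)·K.
e_ss = 16/K_a = 25.6 ⇒ K_a = 0.625 ⇒ K = 0.625/(1/128) = 80.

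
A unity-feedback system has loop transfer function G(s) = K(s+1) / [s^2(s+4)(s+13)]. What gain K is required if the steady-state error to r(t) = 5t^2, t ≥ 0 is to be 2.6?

200

Two free integrators in G(s): this is a type 2 system.
K_a = lim_{s→0} s^2·G(s) = K·1 / (4·13) = (1/52)·K.
e_ss = 10/K_a = 2.6 ⇒ K_a = 50/13 ⇒ K = (50/13)/(1/52) = 200.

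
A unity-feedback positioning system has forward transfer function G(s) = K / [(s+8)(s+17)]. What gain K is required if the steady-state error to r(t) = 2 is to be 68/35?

4

No free integrators in G(s): this is a type 0 system.
K_p = lim_{s→0} G(s) = K / (8·17) = (1/136)·K.
e_ss = 2/(1 + K_p) = 68/35 ⇒ 1 + (1/136)·K = 35/34 ⇒ K = 4.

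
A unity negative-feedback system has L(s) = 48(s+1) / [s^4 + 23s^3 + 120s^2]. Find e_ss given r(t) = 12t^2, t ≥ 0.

60

Lowest-order denominator term is 120s^2, so the open loop has 2 poles at the origin → type 2 system.
K_a = lim_{s→0} s^2·L(s) = 48·1 / 120 = 0.4.
r(t) = 12t^2 gives R(s) = 24/s^3.
e_ss = 24/K_a = 24/0.4 = 60.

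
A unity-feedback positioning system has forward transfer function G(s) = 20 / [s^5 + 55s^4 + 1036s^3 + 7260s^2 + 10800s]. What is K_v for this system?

Factoring s from the denominator leaves a polynomial with constant term 10800, so the system is type 1.
K_v = lim_{s→0} s·G(s) = 20 / 10800 = 1/540.

1/540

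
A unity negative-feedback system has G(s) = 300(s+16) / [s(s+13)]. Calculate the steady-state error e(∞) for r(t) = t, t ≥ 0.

13/4800

G(s) has one factor of s in the denominator, so the system is type 1.
K_v = lim_{s→0} s·G(s) = 300·16 / (13) = 4800/13.
e_ss = 1/K_v = 1/(4800/13) = 13/4800.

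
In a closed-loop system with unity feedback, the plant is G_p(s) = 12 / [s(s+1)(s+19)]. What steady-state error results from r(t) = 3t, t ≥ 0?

4.75

System type = 1 (one pole at s=0).
K_v = lim_{s→0} s·G_p(s) = 12 / (1·19) = 12/19.
e_ss = 3/K_v = 3/(12/19) = 4.75.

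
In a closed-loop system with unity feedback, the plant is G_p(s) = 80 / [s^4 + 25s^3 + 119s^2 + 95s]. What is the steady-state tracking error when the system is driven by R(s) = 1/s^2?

1.1875

Lowest-order denominator term is 95s, so the open loop has 1 pole at the origin → type 1 system.
K_v = lim_{s→0} s·G_p(s) = 80 / 95 = 16/19.
e_ss = 1/K_v = 1/(16/19) = 1.1875.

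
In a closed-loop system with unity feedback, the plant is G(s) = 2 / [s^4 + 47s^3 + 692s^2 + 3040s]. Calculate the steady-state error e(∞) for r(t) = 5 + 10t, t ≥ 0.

15200

The denominator has no term below 3040s — 1 pole at s=0, type 1. Treating each term separately:
  • 5: tracked with zero error.
  • 10t: e_ss = 10/K_v with K_v=1/1520 → 15200.
Total e_ss = 15200.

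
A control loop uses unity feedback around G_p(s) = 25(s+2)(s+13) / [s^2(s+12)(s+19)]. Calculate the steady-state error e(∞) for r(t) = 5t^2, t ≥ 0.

228/65

System type = 2 (two poles at s=0).
K_a = lim_{s→0} s^2·G_p(s) = 25·2·13 / (12·19) = 325/114.
r(t) = 5t^2 gives R(s) = 10/s^3.
e_ss = 10/K_a = 10/(325/114) = 228/65.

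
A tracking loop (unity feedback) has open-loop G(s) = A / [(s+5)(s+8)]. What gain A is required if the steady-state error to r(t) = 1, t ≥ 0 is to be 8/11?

The open loop has no poles at the origin → type 0 system.
K_p = lim_{s→0} G(s) = A / (5·8) = 0.025·A.
e_ss = 1/(1 + K_p) = 8/11 ⇒ 1 + 0.025·A = 1.375 ⇒ A = 15.

15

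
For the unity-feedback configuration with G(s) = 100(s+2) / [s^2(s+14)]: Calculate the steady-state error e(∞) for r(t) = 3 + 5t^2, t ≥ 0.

0.7

The open loop has two poles at the origin → type 2 system. Treating each term separately:
  • 3: tracked with zero error.
  • 5t^2: e_ss = 10/K_a with K_a=100/7 → 0.7.
Total e_ss = 0.7.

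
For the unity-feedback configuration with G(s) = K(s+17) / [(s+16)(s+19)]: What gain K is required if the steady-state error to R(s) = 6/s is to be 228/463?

System type = 0 (no poles at s=0).
K_p = lim_{s→0} G(s) = K·17 / (16·19) = (17/304)·K.
e_ss = 6/(1 + K_p) = 228/463 ⇒ 1 + (17/304)·K = 463/38 ⇒ K = 200.

200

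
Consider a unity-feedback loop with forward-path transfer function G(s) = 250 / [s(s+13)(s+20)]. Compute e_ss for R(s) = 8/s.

System type = 1 (one pole at s=0).
K_p = ∞ for a type-1 system; e_ss to a step is zero.

0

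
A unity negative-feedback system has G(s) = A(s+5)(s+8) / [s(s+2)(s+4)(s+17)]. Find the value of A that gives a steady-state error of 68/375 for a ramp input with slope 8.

150

G(s) has one factor of s in the denominator, so the system is type 1.
K_v = lim_{s→0} s·G(s) = A·5·8 / (2·4·17) = (5/17)·A.
e_ss = 8/K_v = 68/375 ⇒ K_v = 750/17 ⇒ A = (750/17)/(5/17) = 150.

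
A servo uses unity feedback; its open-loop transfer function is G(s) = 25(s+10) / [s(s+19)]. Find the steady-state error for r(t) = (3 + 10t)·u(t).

One free integrator in G(s): this is a type 1 system. By superposition:
  • 3: tracked with zero error.
  • 10t: e_ss = 10/K_v with K_v=250/19 → 0.76.
Total e_ss = 0.76.

0.76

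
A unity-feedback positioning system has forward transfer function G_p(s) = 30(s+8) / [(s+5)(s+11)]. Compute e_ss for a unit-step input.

The open loop has no poles at the origin → type 0 system.
K_p = lim_{s→0} G_p(s) = 30·8 / (5·11) = 48/11.
e_ss = 1/(1 + K_p) = 1/(59/11) = 11/59.

11/59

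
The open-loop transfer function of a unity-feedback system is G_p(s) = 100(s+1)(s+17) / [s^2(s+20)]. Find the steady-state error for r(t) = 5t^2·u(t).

System type = 2 (two poles at s=0).
K_a = lim_{s→0} s^2·G_p(s) = 100·1·17 / (20) = 85.
r(t) = 5t^2 gives R(s) = 10/s^3.
e_ss = 10/K_a = 10/85 = 2/17.

2/17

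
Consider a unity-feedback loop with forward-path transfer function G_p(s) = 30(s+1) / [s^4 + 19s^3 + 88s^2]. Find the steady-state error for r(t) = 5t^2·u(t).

Factoring s^2 from the denominator leaves a polynomial with constant term 88, so the system is type 2.
K_a = lim_{s→0} s^2·G_p(s) = 30·1 / 88 = 15/44.
r(t) = 5t^2 gives R(s) = 10/s^3.
e_ss = 10/K_a = 10/(15/44) = 88/3.

88/3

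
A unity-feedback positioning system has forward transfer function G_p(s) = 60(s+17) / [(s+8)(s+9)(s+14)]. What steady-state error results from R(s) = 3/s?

252/169

No free integrators in G_p(s): this is a type 0 system.
K_p = lim_{s→0} G_p(s) = 60·17 / (8·9·14) = 85/84.
e_ss = 3/(1 + K_p) = 3/(169/84) = 252/169.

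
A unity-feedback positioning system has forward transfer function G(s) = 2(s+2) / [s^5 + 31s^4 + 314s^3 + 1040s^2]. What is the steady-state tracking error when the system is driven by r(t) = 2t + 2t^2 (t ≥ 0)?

Factoring s^2 from the denominator leaves a polynomial with constant term 1040, so the system is type 2. By superposition:
  • 2t: tracked with zero error.
  • 2t^2: e_ss = 4/K_a with K_a=1/260 → 1040.
Total e_ss = 1040.

1040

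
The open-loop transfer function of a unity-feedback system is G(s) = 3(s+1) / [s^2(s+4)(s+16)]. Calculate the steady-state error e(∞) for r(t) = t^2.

G(s) has two factors of s in the denominator, so the system is type 2.
K_a = lim_{s→0} s^2·G(s) = 3·1 / (4·16) = 3/64.
r(t) = t^2 gives R(s) = 2/s^3.
e_ss = 2/K_a = 2/(3/64) = 128/3.

128/3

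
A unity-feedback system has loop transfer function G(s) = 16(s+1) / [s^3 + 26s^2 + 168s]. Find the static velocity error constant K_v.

Lowest-order denominator term is 168s, so the open loop has 1 pole at the origin → type 1 system.
K_v = lim_{s→0} s·G(s) = 16·1 / 168 = 2/21.

2/21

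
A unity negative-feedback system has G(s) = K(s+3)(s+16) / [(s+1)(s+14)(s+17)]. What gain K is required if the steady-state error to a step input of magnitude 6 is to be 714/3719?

The open loop has no poles at the origin → type 0 system.
K_p = lim_{s→0} G(s) = K·3·16 / (1·14·17) = (24/119)·K.
e_ss = 6/(1 + K_p) = 714/3719 ⇒ 1 + (24/119)·K = 3719/119 ⇒ K = 150.

150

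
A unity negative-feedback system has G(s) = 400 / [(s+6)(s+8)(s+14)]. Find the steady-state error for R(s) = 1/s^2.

System type = 0 (no poles at s=0).
For a type-0 system K_v = 0, so e_ss to a ramp input is unbounded.

infinity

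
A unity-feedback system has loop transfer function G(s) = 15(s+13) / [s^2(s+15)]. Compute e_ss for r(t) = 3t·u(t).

0

Two free integrators in G(s): this is a type 2 system.
A type-2 system has K_v = ∞, so it tracks a ramp input with zero steady-state error.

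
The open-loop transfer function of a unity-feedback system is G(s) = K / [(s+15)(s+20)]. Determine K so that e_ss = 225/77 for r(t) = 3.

8

No free integrators in G(s): this is a type 0 system.
K_p = lim_{s→0} G(s) = K / (15·20) = (1/300)·K.
e_ss = 3/(1 + K_p) = 225/77 ⇒ 1 + (1/300)·K = 77/75 ⇒ K = 8.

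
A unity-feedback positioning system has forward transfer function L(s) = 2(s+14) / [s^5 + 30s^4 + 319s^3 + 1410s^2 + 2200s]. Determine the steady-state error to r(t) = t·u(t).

550/7

The denominator has no term below 2200s — 1 pole at s=0, type 1.
K_v = lim_{s→0} s·L(s) = 2·14 / 2200 = 7/550.
e_ss = 1/K_v = 1/(7/550) = 550/7.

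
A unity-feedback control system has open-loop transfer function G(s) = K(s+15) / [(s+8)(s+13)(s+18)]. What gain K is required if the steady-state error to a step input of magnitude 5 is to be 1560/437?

50

System type = 0 (no poles at s=0).
K_p = lim_{s→0} G(s) = K·15 / (8·13·18) = (5/624)·K.
e_ss = 5/(1 + K_p) = 1560/437 ⇒ 1 + (5/624)·K = 437/312 ⇒ K = 50.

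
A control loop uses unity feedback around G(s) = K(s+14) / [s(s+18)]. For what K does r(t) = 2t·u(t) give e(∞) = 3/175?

One free integrator in G(s): this is a type 1 system.
K_v = lim_{s→0} s·G(s) = K·14 / (18) = (7/9)·K.
e_ss = 2/K_v = 3/175 ⇒ K_v = 350/3 ⇒ K = (350/3)/(7/9) = 150.

150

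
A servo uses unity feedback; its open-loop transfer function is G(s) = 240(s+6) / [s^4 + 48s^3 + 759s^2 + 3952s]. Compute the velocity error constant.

The denominator has no term below 3952s — 1 pole at s=0, type 1.
K_v = lim_{s→0} s·G(s) = 240·6 / 3952 = 90/247.

90/247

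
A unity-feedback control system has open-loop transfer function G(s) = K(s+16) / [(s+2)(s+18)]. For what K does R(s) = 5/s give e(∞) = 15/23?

System type = 0 (no poles at s=0).
K_p = lim_{s→0} G(s) = K·16 / (2·18) = (4/9)·K.
e_ss = 5/(1 + K_p) = 15/23 ⇒ 1 + (4/9)·K = 23/3 ⇒ K = 15.

15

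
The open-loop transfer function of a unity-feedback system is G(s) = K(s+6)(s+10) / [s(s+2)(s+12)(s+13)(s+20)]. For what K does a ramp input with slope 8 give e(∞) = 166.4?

5

One free integrator in G(s): this is a type 1 system.
K_v = lim_{s→0} s·G(s) = K·6·10 / (2·12·13·20) = (1/104)·K.
e_ss = 8/K_v = 166.4 ⇒ K_v = 5/104 ⇒ K = (5/104)/(1/104) = 5.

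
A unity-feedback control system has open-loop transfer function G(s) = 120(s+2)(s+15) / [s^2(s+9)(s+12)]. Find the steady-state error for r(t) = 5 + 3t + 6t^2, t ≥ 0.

Two free integrators in G(s): this is a type 2 system. Taking each input component in turn:
  • 5: tracked with zero error.
  • 3t: tracked with zero error.
  • 6t^2: e_ss = 12/K_a with K_a=100/3 → 0.36.
Total e_ss = 0.36.

0.36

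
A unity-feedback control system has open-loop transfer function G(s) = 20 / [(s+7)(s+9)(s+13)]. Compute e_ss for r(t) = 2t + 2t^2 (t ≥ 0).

infinity

System type = 0 (no poles at s=0). Taking each input component in turn:
  • 2t: a type-0 system cannot track it, e_ss → ∞.
  • 2t^2: a type-0 system cannot track it, e_ss → ∞.
The unbounded component dominates.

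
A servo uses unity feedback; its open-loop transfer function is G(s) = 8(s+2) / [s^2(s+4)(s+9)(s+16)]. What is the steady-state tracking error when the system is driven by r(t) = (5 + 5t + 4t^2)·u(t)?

The open loop has two poles at the origin → type 2 system. Taking each input component in turn:
  • 5: tracked with zero error.
  • 5t: tracked with zero error.
  • 4t^2: e_ss = 8/K_a with K_a=1/36 → 288.
Total e_ss = 288.

288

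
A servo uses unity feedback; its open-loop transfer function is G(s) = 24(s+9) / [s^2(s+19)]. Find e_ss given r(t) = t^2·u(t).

19/108

G(s) has two factors of s in the denominator, so the system is type 2.
K_a = lim_{s→0} s^2·G(s) = 24·9 / (19) = 216/19.
r(t) = t^2 gives R(s) = 2/s^3.
e_ss = 2/K_a = 2/(216/19) = 19/108.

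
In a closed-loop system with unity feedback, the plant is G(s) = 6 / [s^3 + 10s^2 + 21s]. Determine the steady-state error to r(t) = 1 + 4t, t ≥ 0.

14

Factoring s from the denominator leaves a polynomial with constant term 21, so the system is type 1. By superposition:
  • 1: tracked with zero error.
  • 4t: e_ss = 4/K_v with K_v=2/7 → 14.
Total e_ss = 14.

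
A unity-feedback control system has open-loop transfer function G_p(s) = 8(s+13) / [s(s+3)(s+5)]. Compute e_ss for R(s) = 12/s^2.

One free integrator in G_p(s): this is a type 1 system.
K_v = lim_{s→0} s·G_p(s) = 8·13 / (3·5) = 104/15.
e_ss = 12/K_v = 12/(104/15) = 45/26.

45/26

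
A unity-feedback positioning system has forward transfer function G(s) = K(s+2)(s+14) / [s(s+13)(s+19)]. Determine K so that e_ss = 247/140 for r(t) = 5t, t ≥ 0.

G(s) has one factor of s in the denominator, so the system is type 1.
K_v = lim_{s→0} s·G(s) = K·2·14 / (13·19) = (28/247)·K.
e_ss = 5/K_v = 247/140 ⇒ K_v = 700/247 ⇒ K = (700/247)/(28/247) = 25.

25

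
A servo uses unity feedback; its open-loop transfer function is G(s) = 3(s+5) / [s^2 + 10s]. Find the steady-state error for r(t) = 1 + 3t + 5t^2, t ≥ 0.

infinity

Lowest-order denominator term is 10s, so the open loop has 1 pole at the origin → type 1 system. Taking each input component in turn:
  • 1: tracked with zero error.
  • 3t: e_ss = 3/K_v with K_v=1.5 → 2.
  • 5t^2: a type-1 system cannot track it, e_ss → ∞.
The unbounded component dominates.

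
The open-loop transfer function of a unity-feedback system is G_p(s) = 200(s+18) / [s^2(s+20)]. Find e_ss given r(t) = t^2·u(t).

Two free integrators in G_p(s): this is a type 2 system.
K_a = lim_{s→0} s^2·G_p(s) = 200·18 / (20) = 180.
r(t) = t^2 gives R(s) = 2/s^3.
e_ss = 2/K_a = 2/180 = 1/90.

1/90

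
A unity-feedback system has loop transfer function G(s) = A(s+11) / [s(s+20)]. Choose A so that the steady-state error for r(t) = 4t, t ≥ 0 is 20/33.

12

One free integrator in G(s): this is a type 1 system.
K_v = lim_{s→0} s·G(s) = A·11 / (20) = 0.55·A.
e_ss = 4/K_v = 20/33 ⇒ K_v = 6.6 ⇒ A = 6.6/0.55 = 12.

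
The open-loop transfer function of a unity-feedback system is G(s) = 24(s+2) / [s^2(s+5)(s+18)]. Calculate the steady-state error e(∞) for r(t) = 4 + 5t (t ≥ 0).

0

G(s) has two factors of s in the denominator, so the system is type 2. Treating each term separately:
  • 4: tracked with zero error.
  • 5t: tracked with zero error.
Total e_ss = 0.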